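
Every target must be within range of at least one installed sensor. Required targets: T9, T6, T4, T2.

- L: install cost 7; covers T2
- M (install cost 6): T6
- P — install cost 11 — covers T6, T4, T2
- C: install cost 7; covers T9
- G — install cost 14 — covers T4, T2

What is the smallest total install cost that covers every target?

18

This is an integer covering problem.
Choose P and C: together they cover T9, T6, T4, T2 — every target.
Total install cost: 11 + 7 = 18.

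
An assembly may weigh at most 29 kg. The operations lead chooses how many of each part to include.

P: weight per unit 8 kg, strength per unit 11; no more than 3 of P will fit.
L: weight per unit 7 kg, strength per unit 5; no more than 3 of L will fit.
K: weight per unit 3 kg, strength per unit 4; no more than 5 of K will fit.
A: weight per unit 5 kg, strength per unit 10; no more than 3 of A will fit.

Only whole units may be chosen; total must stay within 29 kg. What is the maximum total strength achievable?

A has the best ratio (10/5); taking only A gives at most 3×10 = 30 (stopped by the supply cap of 3).
Mixing does better — 1×P, 2×K, and 3×A: weight 29 ≤ 29, strength 1·11 + 2·4 + 3·10 = 49.

49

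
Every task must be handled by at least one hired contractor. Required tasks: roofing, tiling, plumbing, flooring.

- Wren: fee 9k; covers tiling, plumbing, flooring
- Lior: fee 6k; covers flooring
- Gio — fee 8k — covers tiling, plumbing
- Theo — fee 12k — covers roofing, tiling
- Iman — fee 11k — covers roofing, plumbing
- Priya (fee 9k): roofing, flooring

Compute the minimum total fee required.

17

The greedy cost-per-new-task heuristic would pick Wren and Priya for 18, but a cheaper cover exists.
Choose Gio and Priya: together they cover roofing, tiling, plumbing, flooring — every task.
Total fee: 8 + 9 = 17.
No cover costs less than 17.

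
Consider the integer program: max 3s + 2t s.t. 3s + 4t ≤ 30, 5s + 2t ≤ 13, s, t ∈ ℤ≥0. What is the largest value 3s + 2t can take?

12

(s,t)=(0,6) is feasible, giving 12.
(s,t)=(0,5) is feasible, giving 10.
The best lattice point is (0,6), giving 12.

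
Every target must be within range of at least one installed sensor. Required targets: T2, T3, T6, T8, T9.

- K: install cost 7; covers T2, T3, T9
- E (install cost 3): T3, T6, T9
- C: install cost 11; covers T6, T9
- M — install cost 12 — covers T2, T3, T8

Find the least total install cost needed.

This is an integer covering problem.
Choose E and M: together they cover T2, T3, T6, T8, T9 — every target.
Total install cost: 3 + 12 = 15.

15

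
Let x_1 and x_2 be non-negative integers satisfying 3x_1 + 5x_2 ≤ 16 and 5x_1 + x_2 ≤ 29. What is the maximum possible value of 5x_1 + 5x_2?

25

The continuous relaxation peaks at (5.33, 0) with value 26.67; rounding to a feasible lattice point costs some objective.
(x_1,x_2)=(5,0): 3·5+5·0=15≤16, 5·5+1·0=25≤29, objective 25.
(x_1,x_2)=(4,0): 3·4+5·0=12≤16, 5·4+1·0=20≤29, objective 20.
No feasible integer point exceeds 25.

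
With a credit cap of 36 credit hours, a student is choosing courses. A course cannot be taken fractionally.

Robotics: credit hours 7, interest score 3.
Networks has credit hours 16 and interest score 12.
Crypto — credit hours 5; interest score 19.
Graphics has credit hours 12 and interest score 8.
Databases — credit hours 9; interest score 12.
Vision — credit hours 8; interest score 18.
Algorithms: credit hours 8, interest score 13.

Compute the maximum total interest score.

62

Crypto + Databases + Vision + Algorithms: credit hours 5 + 9 + 8 + 8 = 30 ≤ 36, interest score 19 + 12 + 18 + 13 = 62.
Crypto + Graphics + Vision + Algorithms: credit hours 5 + 12 + 8 + 8 = 33 ≤ 36, interest score 19 + 8 + 18 + 13 = 58.
Best is Crypto, Databases, Vision, and Algorithms with total interest score 62.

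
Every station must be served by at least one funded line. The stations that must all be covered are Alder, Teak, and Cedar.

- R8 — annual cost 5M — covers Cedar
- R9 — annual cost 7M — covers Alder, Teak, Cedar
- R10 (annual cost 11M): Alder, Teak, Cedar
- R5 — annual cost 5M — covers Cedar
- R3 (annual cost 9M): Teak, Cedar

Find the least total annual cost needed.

R9 alone covers Alder, Teak, Cedar — every station.
Total annual cost: 7.

7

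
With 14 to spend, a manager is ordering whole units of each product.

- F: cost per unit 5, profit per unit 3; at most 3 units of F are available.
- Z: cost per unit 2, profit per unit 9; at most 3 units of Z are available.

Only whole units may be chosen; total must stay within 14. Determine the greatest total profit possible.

Take 1×F and 3×Z: cost 11 ≤ 14, profit 1·3 + 3·9 = 30.
Z has the best ratio (9/2) and is taken to its limit of 3; remaining capacity is filled optimally with the others.

30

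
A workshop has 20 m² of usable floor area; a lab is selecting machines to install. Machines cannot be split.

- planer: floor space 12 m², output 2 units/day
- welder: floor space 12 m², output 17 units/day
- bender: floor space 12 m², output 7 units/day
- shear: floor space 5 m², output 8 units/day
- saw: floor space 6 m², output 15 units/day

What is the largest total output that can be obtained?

This is an integer program with binary decision variables.
Allowing fractional choices, the relaxed optimum would be about 35.8, but machines are indivisible.
shear + saw: floor space 5 + 6 = 11 ≤ 20, output 8 + 15 = 23.
welder + shear: floor space 12 + 5 = 17 ≤ 20, output 17 + 8 = 25.
welder + saw: floor space 12 + 6 = 18 ≤ 20, output 17 + 15 = 32.
Best is welder and saw with total output 32.

32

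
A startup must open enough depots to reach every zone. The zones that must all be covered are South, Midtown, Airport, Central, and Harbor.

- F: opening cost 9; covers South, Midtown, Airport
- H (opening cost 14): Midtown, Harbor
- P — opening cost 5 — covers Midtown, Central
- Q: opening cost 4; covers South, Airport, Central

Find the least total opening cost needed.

Choose H and Q: together they cover South, Midtown, Airport, Central, Harbor — every zone.
Total opening cost: 14 + 4 = 18.

18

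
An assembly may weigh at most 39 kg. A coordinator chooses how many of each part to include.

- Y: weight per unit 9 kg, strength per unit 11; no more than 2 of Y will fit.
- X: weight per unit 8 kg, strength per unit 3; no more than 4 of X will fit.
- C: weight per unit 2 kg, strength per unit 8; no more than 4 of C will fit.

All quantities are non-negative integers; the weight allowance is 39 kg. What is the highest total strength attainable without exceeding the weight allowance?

C has the best ratio (8/2); taking only C gives at most 4×8 = 32 (stopped by the supply cap of 4).
Mixing does better — 2×Y, 1×X, and 4×C: weight 34 ≤ 39, strength 2·11 + 1·3 + 4·8 = 57.

57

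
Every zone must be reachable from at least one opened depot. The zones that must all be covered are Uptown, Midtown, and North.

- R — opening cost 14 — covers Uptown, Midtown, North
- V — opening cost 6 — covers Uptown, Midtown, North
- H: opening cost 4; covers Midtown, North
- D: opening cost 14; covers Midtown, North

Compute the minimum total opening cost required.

6

This is a weighted set-cover instance.
V alone covers Uptown, Midtown, North — every zone.
Total opening cost: 6.
No cover costs less than 6.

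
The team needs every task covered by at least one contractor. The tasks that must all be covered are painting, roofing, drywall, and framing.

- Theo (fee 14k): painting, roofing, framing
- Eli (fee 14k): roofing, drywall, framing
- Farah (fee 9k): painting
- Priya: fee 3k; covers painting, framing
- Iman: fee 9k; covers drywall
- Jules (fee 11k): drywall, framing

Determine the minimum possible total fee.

17

Choose Eli and Priya: together they cover painting, roofing, drywall, framing — every task.
Total fee: 14 + 3 = 17.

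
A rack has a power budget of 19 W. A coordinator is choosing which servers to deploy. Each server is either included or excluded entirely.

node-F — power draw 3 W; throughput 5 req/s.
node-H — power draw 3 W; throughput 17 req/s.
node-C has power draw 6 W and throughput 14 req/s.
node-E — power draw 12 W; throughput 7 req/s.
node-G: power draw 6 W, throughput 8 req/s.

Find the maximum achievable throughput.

44

node-H + node-C + node-G: power draw 3 + 6 + 6 = 15 ≤ 19, throughput 17 + 14 + 8 = 39.
node-F + node-H + node-C + node-G: power draw 3 + 3 + 6 + 6 = 18 ≤ 19, throughput 5 + 17 + 14 + 8 = 44.
Best is node-F, node-H, node-C, and node-G with total throughput 44.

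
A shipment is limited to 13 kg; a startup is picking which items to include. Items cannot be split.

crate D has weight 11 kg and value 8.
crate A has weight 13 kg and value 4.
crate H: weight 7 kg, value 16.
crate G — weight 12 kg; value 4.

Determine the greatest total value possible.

16

This is an integer program with binary decision variables.
Allowing fractional choices, the relaxed optimum would be about 20.4, but items are indivisible.
crate D: weight 11 ≤ 13, value 8.
crate G: weight 12 ≤ 13, value 4.
crate H: weight 7 ≤ 13, value 16.
Best is crate H with total value 16.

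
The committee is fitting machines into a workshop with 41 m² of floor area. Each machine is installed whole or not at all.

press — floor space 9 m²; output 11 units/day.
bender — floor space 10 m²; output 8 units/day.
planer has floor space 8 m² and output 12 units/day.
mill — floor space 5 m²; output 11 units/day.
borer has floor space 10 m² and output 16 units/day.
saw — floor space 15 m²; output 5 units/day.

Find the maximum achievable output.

Take press, planer, mill, and borer: floor space 9 + 8 + 5 + 10 = 32 ≤ 41, output 11 + 12 + 11 + 16 = 50.
No other feasible combination does better.

50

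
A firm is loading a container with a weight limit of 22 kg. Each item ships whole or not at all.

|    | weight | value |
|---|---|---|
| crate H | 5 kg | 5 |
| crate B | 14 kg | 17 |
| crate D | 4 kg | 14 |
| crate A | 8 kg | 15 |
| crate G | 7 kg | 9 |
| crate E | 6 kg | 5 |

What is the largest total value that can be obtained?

Take crate D, crate A, and crate G: weight 4 + 8 + 7 = 19 ≤ 22, value 14 + 15 + 9 = 38.
No other feasible combination does better.

38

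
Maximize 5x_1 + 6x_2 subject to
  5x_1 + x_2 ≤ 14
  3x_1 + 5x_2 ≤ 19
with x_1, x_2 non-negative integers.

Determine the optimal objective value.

(x_1,x_2)=(1,3): 5·1+1·3=8≤14, 3·1+5·3=18≤19, objective 23.
(x_1,x_2)=(2,2): 5·2+1·2=12≤14, 3·2+5·2=16≤19, objective 22.
(x_1,x_2)=(0,3): 5·0+1·3=3≤14, 3·0+5·3=15≤19, objective 18.
The best lattice point is (1,3), giving 23.

23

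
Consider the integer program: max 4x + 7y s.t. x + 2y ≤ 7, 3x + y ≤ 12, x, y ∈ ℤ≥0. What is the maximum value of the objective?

26

(x,y)=(3,2) is feasible, giving 26.
(x,y)=(2,2) is feasible, giving 22.
No feasible integer point exceeds 26.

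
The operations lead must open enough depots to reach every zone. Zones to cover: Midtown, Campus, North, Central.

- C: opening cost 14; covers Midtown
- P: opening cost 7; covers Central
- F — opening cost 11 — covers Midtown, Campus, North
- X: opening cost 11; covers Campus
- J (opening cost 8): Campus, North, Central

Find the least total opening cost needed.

18

This is an integer covering problem.
The greedy cost-per-new-zone heuristic would pick J and F for 19, but a cheaper cover exists.
Choose P and F: together they cover Midtown, Campus, North, Central — every zone.
Total opening cost: 7 + 11 = 18.
No cover costs less than 18.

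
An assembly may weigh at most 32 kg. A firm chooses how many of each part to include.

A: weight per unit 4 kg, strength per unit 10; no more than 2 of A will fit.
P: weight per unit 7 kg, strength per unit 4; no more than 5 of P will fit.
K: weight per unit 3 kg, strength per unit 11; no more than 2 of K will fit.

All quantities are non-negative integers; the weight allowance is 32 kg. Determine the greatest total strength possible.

50

Take 2×A, 2×P, and 2×K: weight 28 ≤ 32, strength 2·10 + 2·4 + 2·11 = 50.
K has the best ratio (11/3) and is taken to its limit of 2; remaining capacity is filled optimally with the others.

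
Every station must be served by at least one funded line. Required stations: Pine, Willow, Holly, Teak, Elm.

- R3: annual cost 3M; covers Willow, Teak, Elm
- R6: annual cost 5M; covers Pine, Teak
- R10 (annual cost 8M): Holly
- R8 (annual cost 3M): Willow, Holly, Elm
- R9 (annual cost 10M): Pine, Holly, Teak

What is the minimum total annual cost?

8

This is an integer covering problem.
Choose R6 and R8: together they cover Pine, Willow, Holly, Teak, Elm — every station.
Total annual cost: 5 + 3 = 8.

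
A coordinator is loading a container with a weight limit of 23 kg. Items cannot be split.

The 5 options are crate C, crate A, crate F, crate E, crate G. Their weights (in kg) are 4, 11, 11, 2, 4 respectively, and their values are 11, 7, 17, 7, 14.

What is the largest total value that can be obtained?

49

Allowing fractional choices, the relaxed optimum would be about 50.3, but items are indivisible.
crate C + crate F + crate E + crate G: weight 4 + 11 + 2 + 4 = 21 ≤ 23, value 11 + 17 + 7 + 14 = 49.
crate C + crate F + crate G: weight 4 + 11 + 4 = 19 ≤ 23, value 11 + 17 + 14 = 42.
crate C + crate A + crate E + crate G: weight 4 + 11 + 2 + 4 = 21 ≤ 23, value 11 + 7 + 7 + 14 = 39.
Best is crate C, crate F, crate E, and crate G with total value 49.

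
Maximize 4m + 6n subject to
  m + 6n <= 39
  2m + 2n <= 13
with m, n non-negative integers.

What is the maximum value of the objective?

Relaxing integrality, the LP optimum is 39.00 at (m,n) = (0, 6.5), which is not an integer point.
(m,n)=(0,6): 1·0+6·6=36≤39, 2·0+2·6=12≤13, objective 36.
(m,n)=(1,5): 1·1+6·5=31≤39, 2·1+2·5=12≤13, objective 34.
(m,n)=(0,5): 1·0+6·5=30≤39, 2·0+2·5=10≤13, objective 30.
No feasible integer point exceeds 36.

36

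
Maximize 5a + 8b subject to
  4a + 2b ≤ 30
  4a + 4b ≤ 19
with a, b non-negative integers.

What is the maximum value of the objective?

32

Relaxing integrality, the LP optimum is 38.00 at (a,b) = (0, 4.75), which is not an integer point.
(a,b)=(0,4): 4·0+2·4=8≤30, 4·0+4·4=16≤19, objective 32.
(a,b)=(1,3): 4·1+2·3=10≤30, 4·1+4·3=16≤19, objective 29.
(a,b)=(0,3): 4·0+2·3=6≤30, 4·0+4·3=12≤19, objective 24.
No feasible integer point exceeds 32.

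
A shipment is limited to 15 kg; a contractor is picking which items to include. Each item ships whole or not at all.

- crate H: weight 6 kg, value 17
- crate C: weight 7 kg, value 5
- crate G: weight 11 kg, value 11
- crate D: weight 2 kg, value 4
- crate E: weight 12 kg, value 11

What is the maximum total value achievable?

26

This is an integer program with binary decision variables.
crate H + crate C + crate D: weight 6 + 7 + 2 = 15 ≤ 15, value 17 + 5 + 4 = 26.
crate H + crate C: weight 6 + 7 = 13 ≤ 15, value 17 + 5 = 22.
crate H + crate D: weight 6 + 2 = 8 ≤ 15, value 17 + 4 = 21.
Best is crate H, crate C, and crate D with total value 26.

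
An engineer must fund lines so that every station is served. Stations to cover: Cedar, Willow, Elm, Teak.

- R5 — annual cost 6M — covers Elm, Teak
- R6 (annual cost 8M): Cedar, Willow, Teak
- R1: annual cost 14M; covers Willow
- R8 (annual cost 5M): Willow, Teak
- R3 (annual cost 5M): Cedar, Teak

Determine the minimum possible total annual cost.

This is a weighted set-cover instance.
The greedy cost-per-new-station heuristic would pick R8, R3, and R5 for 16, but a cheaper cover exists.
Choose R5 and R6: together they cover Cedar, Willow, Elm, Teak — every station.
Total annual cost: 6 + 8 = 14.
No cover costs less than 14.

14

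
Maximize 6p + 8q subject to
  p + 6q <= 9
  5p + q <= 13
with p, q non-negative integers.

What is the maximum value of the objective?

20

(p,q)=(2,1) is feasible, giving 20.
(p,q)=(1,1) is feasible, giving 14.
No feasible integer point exceeds 20.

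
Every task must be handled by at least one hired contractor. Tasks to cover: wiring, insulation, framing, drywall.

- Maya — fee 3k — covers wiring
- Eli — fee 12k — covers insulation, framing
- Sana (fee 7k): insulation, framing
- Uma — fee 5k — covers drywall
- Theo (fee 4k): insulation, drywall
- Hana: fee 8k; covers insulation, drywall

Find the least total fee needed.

14

Choose Maya, Sana, and Theo: together they cover wiring, insulation, framing, drywall — every task.
Total fee: 3 + 7 + 4 = 14.
No cover costs less than 14.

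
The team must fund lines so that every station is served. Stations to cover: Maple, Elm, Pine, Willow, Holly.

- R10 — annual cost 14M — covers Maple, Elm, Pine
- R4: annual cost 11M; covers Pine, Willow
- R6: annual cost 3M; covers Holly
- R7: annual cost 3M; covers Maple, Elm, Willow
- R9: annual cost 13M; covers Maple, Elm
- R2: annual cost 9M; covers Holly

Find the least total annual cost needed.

Choose R4, R6, and R7: together they cover Maple, Elm, Pine, Willow, Holly — every station.
Total annual cost: 11 + 3 + 3 = 17.
No cover costs less than 17.

17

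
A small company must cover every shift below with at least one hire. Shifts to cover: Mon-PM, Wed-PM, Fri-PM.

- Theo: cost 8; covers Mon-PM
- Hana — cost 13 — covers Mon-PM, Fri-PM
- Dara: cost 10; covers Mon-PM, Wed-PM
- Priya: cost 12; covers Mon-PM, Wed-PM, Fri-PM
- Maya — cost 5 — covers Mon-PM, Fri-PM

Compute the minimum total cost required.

The greedy cost-per-new-shift heuristic would pick Maya and Dara for 15, but a cheaper cover exists.
Priya alone covers Mon-PM, Wed-PM, Fri-PM — every shift.
Total cost: 12.
No cover costs less than 12.

12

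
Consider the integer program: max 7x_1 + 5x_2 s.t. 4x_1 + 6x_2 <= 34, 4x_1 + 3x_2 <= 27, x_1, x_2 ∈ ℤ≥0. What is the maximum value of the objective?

47

The continuous relaxation peaks at (6.75, 0) with value 47.25; rounding to a feasible lattice point costs some objective.
(x_1,x_2)=(6,1): 4·6+6·1=30≤34, 4·6+3·1=27≤27, objective 47.
(x_1,x_2)=(5,2): 4·5+6·2=32≤34, 4·5+3·2=26≤27, objective 45.
(x_1,x_2)=(6,0): 4·6+6·0=24≤34, 4·6+3·0=24≤27, objective 42.
The best lattice point is (6,1), giving 47.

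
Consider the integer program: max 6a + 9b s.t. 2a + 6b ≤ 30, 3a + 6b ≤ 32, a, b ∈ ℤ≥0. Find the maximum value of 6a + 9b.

60

Relaxing integrality, the LP optimum is 64.00 at (a,b) = (10.7, 0), which is not an integer point.
(a,b)=(10,0): 2·10+6·0=20≤30, 3·10+6·0=30≤32, objective 60.
(a,b)=(9,0): 2·9+6·0=18≤30, 3·9+6·0=27≤32, objective 54.
Maximum is 60 at (a,b)=(10,0).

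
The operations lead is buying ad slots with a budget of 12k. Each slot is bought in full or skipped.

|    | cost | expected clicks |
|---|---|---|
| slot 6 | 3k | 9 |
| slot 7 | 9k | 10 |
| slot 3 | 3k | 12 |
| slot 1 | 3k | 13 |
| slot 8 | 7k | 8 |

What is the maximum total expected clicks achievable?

34

Treat it as a binary knapsack problem.
Take slot 6, slot 3, and slot 1: cost 3 + 3 + 3 = 9 ≤ 12, expected clicks 9 + 12 + 13 = 34.
No other feasible combination does better.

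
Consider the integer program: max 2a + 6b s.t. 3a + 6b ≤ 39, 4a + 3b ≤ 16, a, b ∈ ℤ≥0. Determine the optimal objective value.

30

Relaxing integrality, the LP optimum is 32.00 at (a,b) = (0, 5.33), which is not an integer point.
(a,b)=(0,5): 3·0+6·5=30≤39, 4·0+3·5=15≤16, objective 30.
(a,b)=(1,4): 3·1+6·4=27≤39, 4·1+3·4=16≤16, objective 26.
(a,b)=(0,4): 3·0+6·4=24≤39, 4·0+3·4=12≤16, objective 24.
The best lattice point is (0,5), giving 30.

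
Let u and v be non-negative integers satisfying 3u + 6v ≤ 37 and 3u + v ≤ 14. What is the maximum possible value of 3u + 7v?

42

Relaxing integrality, the LP optimum is 43.17 at (u,v) = (0, 6.17), which is not an integer point.
(u,v)=(0,6): 3·0+6·6=36≤37, 3·0+1·6=6≤14, objective 42.
(u,v)=(1,5): 3·1+6·5=33≤37, 3·1+1·5=8≤14, objective 38.
The best lattice point is (0,6), giving 42.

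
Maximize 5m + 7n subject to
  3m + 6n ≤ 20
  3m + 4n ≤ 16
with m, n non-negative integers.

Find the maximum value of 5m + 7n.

27

(m,n)=(4,1): 3·4+6·1=18≤20, 3·4+4·1=16≤16, objective 27.
(m,n)=(5,0): 3·5+6·0=15≤20, 3·5+4·0=15≤16, objective 25.
(m,n)=(2,2): 3·2+6·2=18≤20, 3·2+4·2=14≤16, objective 24.
(m,n)=(3,1): 3·3+6·1=15≤20, 3·3+4·1=13≤16, objective 22.
No feasible integer point exceeds 27.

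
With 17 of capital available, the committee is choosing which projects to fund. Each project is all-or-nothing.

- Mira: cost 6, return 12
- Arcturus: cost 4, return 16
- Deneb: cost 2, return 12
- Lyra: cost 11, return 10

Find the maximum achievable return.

40

Allowing fractional choices, the relaxed optimum would be about 44.5, but projects are indivisible.
Arcturus + Deneb + Lyra: cost 4 + 2 + 11 = 17 ≤ 17, return 16 + 12 + 10 = 38.
Mira + Arcturus + Deneb: cost 6 + 4 + 2 = 12 ≤ 17, return 12 + 16 + 12 = 40.
Best is Mira, Arcturus, and Deneb with total return 40.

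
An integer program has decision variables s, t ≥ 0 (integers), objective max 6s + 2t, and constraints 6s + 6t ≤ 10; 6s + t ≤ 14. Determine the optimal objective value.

6

The continuous relaxation peaks at (1.67, 0) with value 10.00; rounding to a feasible lattice point costs some objective.
(s,t)=(1,0): 6·1+6·0=6≤10, 6·1+1·0=6≤14, objective 6.
(s,t)=(0,1): 6·0+6·1=6≤10, 6·0+1·1=1≤14, objective 2.
(s,t)=(0,0): 6·0+6·0=0≤10, 6·0+1·0=0≤14, objective 0.
The best lattice point is (1,0), giving 6.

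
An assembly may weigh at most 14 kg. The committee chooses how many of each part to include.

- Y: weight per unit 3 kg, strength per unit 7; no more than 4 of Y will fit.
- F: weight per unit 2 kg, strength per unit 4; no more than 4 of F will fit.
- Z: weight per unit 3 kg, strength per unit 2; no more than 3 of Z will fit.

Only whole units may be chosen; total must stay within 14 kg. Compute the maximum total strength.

32

This is a bounded integer knapsack.
4×Y and 1×F: weight 14 ≤ 14, strength 4·7 + 1·4 = 32.
2×Y and 4×F: weight 14 ≤ 14, strength 2·7 + 4·4 = 30.
Best is 32.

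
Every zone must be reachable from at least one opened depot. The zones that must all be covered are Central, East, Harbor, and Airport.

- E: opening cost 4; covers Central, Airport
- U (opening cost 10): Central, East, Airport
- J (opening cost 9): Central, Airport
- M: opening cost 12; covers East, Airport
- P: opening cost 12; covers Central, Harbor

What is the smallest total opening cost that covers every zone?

The greedy cost-per-new-zone heuristic would pick E, U, and P for 26, but a cheaper cover exists.
Choose U and P: together they cover Central, East, Harbor, Airport — every zone.
Total opening cost: 10 + 12 = 22.
No cover costs less than 22.

22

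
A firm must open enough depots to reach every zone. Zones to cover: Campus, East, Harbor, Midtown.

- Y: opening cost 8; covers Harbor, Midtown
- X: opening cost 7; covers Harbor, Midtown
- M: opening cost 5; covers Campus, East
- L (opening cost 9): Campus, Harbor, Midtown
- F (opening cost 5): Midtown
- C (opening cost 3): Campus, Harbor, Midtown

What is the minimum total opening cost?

8

Choose M and C: together they cover Campus, East, Harbor, Midtown — every zone.
Total opening cost: 5 + 3 = 8.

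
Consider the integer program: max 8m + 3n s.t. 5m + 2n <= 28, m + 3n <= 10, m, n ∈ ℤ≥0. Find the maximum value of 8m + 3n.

43

Relaxing integrality, the LP optimum is 44.80 at (m,n) = (5.6, 0), which is not an integer point.
(m,n)=(5,1): 5·5+2·1=27≤28, 1·5+3·1=8≤10, objective 43.
(m,n)=(5,0): 5·5+2·0=25≤28, 1·5+3·0=5≤10, objective 40.
(m,n)=(4,2): 5·4+2·2=24≤28, 1·4+3·2=10≤10, objective 38.
The best lattice point is (5,1), giving 43.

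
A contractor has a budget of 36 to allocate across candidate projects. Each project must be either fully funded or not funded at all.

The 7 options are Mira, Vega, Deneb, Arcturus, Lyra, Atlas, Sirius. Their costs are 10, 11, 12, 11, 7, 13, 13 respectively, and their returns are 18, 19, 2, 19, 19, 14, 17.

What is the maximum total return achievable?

Mira + Arcturus + Lyra: cost 10 + 11 + 7 = 28 ≤ 36, return 18 + 19 + 19 = 56.
Mira + Vega + Lyra: cost 10 + 11 + 7 = 28 ≤ 36, return 18 + 19 + 19 = 56.
Vega + Arcturus + Lyra: cost 11 + 11 + 7 = 29 ≤ 36, return 19 + 19 + 19 = 57.
Best is Vega, Arcturus, and Lyra with total return 57.

57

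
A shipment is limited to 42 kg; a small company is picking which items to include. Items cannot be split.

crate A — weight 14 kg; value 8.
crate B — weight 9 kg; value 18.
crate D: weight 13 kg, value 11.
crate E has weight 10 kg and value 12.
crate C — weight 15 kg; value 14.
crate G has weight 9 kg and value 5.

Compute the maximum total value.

46

Allowing fractional choices, the relaxed optimum would be about 50.8, but items are indivisible.
crate B + crate D + crate E + crate G: weight 9 + 13 + 10 + 9 = 41 ≤ 42, value 18 + 11 + 12 + 5 = 46.
crate B + crate D + crate C: weight 9 + 13 + 15 = 37 ≤ 42, value 18 + 11 + 14 = 43.
crate B + crate E + crate C: weight 9 + 10 + 15 = 34 ≤ 42, value 18 + 12 + 14 = 44.
Best is crate B, crate D, crate E, and crate G with total value 46.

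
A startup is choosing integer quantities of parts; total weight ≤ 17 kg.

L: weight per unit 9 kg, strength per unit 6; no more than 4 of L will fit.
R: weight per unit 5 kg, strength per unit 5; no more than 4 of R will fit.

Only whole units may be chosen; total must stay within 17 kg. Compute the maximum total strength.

15

Take 3×R: weight 15 ≤ 17, strength 3·5 = 15.
No other integer combination yields more.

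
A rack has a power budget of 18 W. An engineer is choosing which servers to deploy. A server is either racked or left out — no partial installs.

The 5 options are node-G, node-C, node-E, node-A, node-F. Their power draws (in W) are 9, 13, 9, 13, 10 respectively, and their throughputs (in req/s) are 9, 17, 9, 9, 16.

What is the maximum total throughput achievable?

18

Take node-G and node-E: power draw 9 + 9 = 18 ≤ 18, throughput 9 + 9 = 18.
No other feasible combination does better.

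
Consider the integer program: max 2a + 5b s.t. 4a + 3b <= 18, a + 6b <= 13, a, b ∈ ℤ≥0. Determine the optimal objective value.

12

Relaxing integrality, the LP optimum is 14.67 at (a,b) = (3.29, 1.62), which is not an integer point.
(a,b)=(1,2): 4·1+3·2=10≤18, 1·1+6·2=13≤13, objective 12.
(a,b)=(3,1): 4·3+3·1=15≤18, 1·3+6·1=9≤13, objective 11.
No feasible integer point exceeds 12.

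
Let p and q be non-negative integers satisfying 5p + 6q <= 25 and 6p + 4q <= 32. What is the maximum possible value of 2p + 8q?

32

Relaxing integrality, the LP optimum is 33.33 at (p,q) = (0, 4.17), which is not an integer point.
(p,q)=(0,4): 5·0+6·4=24≤25, 6·0+4·4=16≤32, objective 32.
(p,q)=(1,3): 5·1+6·3=23≤25, 6·1+4·3=18≤32, objective 26.
(p,q)=(0,3): 5·0+6·3=18≤25, 6·0+4·3=12≤32, objective 24.
Maximum is 32 at (p,q)=(0,4).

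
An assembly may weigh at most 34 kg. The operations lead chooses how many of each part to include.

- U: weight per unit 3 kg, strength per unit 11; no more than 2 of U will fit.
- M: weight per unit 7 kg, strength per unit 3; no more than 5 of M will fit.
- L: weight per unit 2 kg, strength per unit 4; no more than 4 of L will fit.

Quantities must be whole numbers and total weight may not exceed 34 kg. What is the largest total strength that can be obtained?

U has the best ratio (11/3); taking only U gives at most 2×11 = 22 (stopped by the supply cap of 2).
Mixing does better — 2×U, 2×M, and 4×L: weight 28 ≤ 34, strength 2·11 + 2·3 + 4·4 = 44.

44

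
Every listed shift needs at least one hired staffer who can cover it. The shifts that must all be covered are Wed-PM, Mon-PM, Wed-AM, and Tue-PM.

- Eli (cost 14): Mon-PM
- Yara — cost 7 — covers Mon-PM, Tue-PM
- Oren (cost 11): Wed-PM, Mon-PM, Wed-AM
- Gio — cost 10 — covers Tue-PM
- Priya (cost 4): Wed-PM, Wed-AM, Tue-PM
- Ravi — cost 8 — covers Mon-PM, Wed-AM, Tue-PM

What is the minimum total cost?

This is a weighted set-cover instance.
Choose Yara and Priya: together they cover Wed-PM, Mon-PM, Wed-AM, Tue-PM — every shift.
Total cost: 7 + 4 = 11.
No cover costs less than 11.

11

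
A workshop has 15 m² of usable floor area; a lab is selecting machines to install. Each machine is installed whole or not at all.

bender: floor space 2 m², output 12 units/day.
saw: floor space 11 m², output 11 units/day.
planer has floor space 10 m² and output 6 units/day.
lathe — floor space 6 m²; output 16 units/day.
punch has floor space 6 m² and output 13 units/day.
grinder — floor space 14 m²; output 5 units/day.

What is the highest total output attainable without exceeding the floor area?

41

Take bender, lathe, and punch: floor space 2 + 6 + 6 = 14 ≤ 15, output 12 + 16 + 13 = 41.
No other feasible combination does better.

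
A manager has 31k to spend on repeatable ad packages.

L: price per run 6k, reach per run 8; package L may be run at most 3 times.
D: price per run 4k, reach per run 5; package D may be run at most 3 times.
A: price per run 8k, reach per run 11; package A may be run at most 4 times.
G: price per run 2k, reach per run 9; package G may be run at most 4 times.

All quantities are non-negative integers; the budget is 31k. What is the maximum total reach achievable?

Take 1×L, 2×A, and 4×G: price 30 ≤ 31, reach 1·8 + 2·11 + 4·9 = 66.
G has the best ratio (9/2) and is taken to its limit of 4; remaining capacity is filled optimally with the others.

66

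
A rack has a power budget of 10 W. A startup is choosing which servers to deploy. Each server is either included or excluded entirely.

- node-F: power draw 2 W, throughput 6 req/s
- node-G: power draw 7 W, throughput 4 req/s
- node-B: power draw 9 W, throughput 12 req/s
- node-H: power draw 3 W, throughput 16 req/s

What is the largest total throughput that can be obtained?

22

Allowing fractional choices, the relaxed optimum would be about 28.7, but servers are indivisible.
node-H: power draw 3 ≤ 10, throughput 16.
node-G + node-H: power draw 7 + 3 = 10 ≤ 10, throughput 4 + 16 = 20.
node-F + node-H: power draw 2 + 3 = 5 ≤ 10, throughput 6 + 16 = 22.
Best is node-F and node-H with total throughput 22.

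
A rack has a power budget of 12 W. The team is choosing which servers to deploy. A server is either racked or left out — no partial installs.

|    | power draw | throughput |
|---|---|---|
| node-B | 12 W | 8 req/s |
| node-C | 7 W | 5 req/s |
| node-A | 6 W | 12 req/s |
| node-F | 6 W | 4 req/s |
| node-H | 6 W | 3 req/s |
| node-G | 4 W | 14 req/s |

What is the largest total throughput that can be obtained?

26

This is a 0-1 knapsack instance.
Allowing fractional choices, the relaxed optimum would be about 27.4, but servers are indivisible.
node-A + node-G: power draw 6 + 4 = 10 ≤ 12, throughput 12 + 14 = 26.
node-C + node-G: power draw 7 + 4 = 11 ≤ 12, throughput 5 + 14 = 19.
node-F + node-G: power draw 6 + 4 = 10 ≤ 12, throughput 4 + 14 = 18.
Best is node-A and node-G with total throughput 26.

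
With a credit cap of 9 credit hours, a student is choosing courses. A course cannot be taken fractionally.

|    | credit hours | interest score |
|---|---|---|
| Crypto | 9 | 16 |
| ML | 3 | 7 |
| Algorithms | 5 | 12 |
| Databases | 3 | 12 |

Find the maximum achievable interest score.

Take Algorithms and Databases: credit hours 5 + 3 = 8 ≤ 9, interest score 12 + 12 = 24.
No other feasible combination does better.

24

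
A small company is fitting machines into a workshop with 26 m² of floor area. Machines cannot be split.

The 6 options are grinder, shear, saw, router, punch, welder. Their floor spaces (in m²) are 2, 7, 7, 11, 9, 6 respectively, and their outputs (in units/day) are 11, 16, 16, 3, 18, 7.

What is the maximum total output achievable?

Take grinder, shear, saw, and punch: floor space 2 + 7 + 7 + 9 = 25 ≤ 26, output 11 + 16 + 16 + 18 = 61.
No other feasible combination does better.

61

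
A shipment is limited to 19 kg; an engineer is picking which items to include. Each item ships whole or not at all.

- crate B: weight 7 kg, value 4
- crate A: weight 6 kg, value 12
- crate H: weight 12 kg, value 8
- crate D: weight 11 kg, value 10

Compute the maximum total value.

crate B + crate A: weight 7 + 6 = 13 ≤ 19, value 4 + 12 = 16.
crate A + crate D: weight 6 + 11 = 17 ≤ 19, value 12 + 10 = 22.
crate A + crate H: weight 6 + 12 = 18 ≤ 19, value 12 + 8 = 20.
Best is crate A and crate D with total value 22.

22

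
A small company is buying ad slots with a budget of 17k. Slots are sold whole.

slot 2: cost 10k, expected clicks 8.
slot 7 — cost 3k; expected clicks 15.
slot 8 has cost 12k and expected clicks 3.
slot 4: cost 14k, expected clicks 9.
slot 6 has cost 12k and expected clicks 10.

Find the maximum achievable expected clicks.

Take slot 7 and slot 6: cost 3 + 12 = 15 ≤ 17, expected clicks 15 + 10 = 25.
No other feasible combination does better.

25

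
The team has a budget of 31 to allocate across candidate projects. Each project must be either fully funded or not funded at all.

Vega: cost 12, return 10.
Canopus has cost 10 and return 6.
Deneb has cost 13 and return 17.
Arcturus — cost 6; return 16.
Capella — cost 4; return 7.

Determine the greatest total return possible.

Allowing fractional choices, the relaxed optimum would be about 46.7, but projects are indivisible.
Vega + Deneb + Arcturus: cost 12 + 13 + 6 = 31 ≤ 31, return 10 + 17 + 16 = 43.
Canopus + Deneb + Arcturus: cost 10 + 13 + 6 = 29 ≤ 31, return 6 + 17 + 16 = 39.
Deneb + Arcturus + Capella: cost 13 + 6 + 4 = 23 ≤ 31, return 17 + 16 + 7 = 40.
Best is Vega, Deneb, and Arcturus with total return 43.

43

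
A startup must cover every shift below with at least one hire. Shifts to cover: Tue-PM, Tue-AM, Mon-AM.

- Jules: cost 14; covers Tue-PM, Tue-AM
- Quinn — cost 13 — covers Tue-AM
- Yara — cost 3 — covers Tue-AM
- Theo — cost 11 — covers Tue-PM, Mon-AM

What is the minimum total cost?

This is a weighted set-cover instance.
Choose Yara and Theo: together they cover Tue-PM, Tue-AM, Mon-AM — every shift.
Total cost: 3 + 11 = 14.
No cover costs less than 14.

14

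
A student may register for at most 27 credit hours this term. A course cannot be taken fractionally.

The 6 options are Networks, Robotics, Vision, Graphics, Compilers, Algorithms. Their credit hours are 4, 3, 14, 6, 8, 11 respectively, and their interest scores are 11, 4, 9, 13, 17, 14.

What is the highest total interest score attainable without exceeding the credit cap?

Treat it as a binary knapsack problem.
Networks + Robotics + Graphics + Compilers: credit hours 4 + 3 + 6 + 8 = 21 ≤ 27, interest score 11 + 4 + 13 + 17 = 45.
Networks + Robotics + Compilers + Algorithms: credit hours 4 + 3 + 8 + 11 = 26 ≤ 27, interest score 11 + 4 + 17 + 14 = 46.
Graphics + Compilers + Algorithms: credit hours 6 + 8 + 11 = 25 ≤ 27, interest score 13 + 17 + 14 = 44.
Best is Networks, Robotics, Compilers, and Algorithms with total interest score 46.

46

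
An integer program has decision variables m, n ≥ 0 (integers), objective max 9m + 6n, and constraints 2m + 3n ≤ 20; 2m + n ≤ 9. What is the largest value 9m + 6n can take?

48

(m,n)=(2,5): 2·2+3·5=19≤20, 2·2+1·5=9≤9, objective 48.
(m,n)=(1,6): 2·1+3·6=20≤20, 2·1+1·6=8≤9, objective 45.
(m,n)=(2,4): 2·2+3·4=16≤20, 2·2+1·4=8≤9, objective 42.
No feasible integer point exceeds 48.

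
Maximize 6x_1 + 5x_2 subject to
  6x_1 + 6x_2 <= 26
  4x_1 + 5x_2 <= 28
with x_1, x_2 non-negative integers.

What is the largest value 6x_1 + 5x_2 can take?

24

Relaxing integrality, the LP optimum is 26.00 at (x_1,x_2) = (4.33, 0), which is not an integer point.
(x_1,x_2)=(4,0): 6·4+6·0=24≤26, 4·4+5·0=16≤28, objective 24.
(x_1,x_2)=(3,1): 6·3+6·1=24≤26, 4·3+5·1=17≤28, objective 23.
(x_1,x_2)=(3,0): 6·3+6·0=18≤26, 4·3+5·0=12≤28, objective 18.
Maximum is 24 at (x_1,x_2)=(4,0).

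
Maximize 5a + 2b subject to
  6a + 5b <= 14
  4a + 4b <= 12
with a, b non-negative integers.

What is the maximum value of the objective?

Relaxing integrality, the LP optimum is 11.67 at (a,b) = (2.33, 0), which is not an integer point.
(a,b)=(2,0): 6·2+5·0=12≤14, 4·2+4·0=8≤12, objective 10.
(a,b)=(1,1): 6·1+5·1=11≤14, 4·1+4·1=8≤12, objective 7.
(a,b)=(1,0): 6·1+5·0=6≤14, 4·1+4·0=4≤12, objective 5.
The best lattice point is (2,0), giving 10.

10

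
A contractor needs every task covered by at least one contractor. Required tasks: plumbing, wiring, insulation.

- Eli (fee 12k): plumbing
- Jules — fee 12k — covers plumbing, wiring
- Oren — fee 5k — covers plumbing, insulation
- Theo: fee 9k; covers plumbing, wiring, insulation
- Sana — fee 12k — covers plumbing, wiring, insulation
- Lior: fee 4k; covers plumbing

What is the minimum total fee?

The greedy cost-per-new-task heuristic would pick Oren and Theo for 14, but a cheaper cover exists.
Theo alone covers plumbing, wiring, insulation — every task.
Total fee: 9.
No cover costs less than 9.

9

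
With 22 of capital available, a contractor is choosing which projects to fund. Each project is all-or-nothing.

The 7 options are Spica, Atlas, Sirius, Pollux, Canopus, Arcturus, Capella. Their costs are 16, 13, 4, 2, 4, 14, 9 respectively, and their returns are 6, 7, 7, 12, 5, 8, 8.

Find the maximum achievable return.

Allowing fractional choices, the relaxed optimum would be about 33.7, but projects are indivisible.
Sirius + Pollux + Canopus + Capella: cost 4 + 2 + 4 + 9 = 19 ≤ 22, return 7 + 12 + 5 + 8 = 32.
Sirius + Pollux + Capella: cost 4 + 2 + 9 = 15 ≤ 22, return 7 + 12 + 8 = 27.
Best is Sirius, Pollux, Canopus, and Capella with total return 32.

32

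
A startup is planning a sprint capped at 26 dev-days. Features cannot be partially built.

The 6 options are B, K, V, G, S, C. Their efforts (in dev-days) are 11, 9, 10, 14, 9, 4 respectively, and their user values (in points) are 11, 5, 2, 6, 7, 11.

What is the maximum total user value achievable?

29

Take B, S, and C: effort 11 + 9 + 4 = 24 ≤ 26, user value 11 + 7 + 11 = 29.
No other feasible combination does better.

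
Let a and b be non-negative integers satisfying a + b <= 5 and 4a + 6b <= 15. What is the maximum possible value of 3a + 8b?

16

The continuous relaxation peaks at (0, 2.5) with value 20.00; rounding to a feasible lattice point costs some objective.
(a,b)=(0,2): 1·0+1·2=2≤5, 4·0+6·2=12≤15, objective 16.
(a,b)=(1,1): 1·1+1·1=2≤5, 4·1+6·1=10≤15, objective 11.
(a,b)=(0,1): 1·0+1·1=1≤5, 4·0+6·1=6≤15, objective 8.
No feasible integer point exceeds 16.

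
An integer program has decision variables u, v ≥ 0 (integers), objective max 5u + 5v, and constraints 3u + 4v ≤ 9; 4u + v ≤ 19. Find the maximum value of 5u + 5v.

(u,v)=(3,0): 3·3+4·0=9≤9, 4·3+1·0=12≤19, objective 15.
(u,v)=(2,0): 3·2+4·0=6≤9, 4·2+1·0=8≤19, objective 10.
No feasible integer point exceeds 15.

15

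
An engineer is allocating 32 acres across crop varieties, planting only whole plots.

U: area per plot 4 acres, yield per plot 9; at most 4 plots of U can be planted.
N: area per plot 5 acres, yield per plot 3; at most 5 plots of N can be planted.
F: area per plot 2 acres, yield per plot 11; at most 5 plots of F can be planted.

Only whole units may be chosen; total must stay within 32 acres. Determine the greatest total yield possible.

This is a bounded integer knapsack.
F has the best ratio (11/2); taking only F gives at most 5×11 = 55 (stopped by the supply cap of 5).
Mixing does better — 4×U, 1×N, and 5×F: area 31 ≤ 32, yield 4·9 + 1·3 + 5·11 = 94.

94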